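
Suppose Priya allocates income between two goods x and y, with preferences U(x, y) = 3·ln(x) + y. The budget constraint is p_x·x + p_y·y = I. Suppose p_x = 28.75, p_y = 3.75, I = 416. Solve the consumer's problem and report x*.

x* = 0.3913

Set MRS = p_x/p_y: (3/x)/1 = p_x/p_y.
So x*(p_x,p_y) = 3·p_y/p_x, independent of income; and y* = (I − 3·p_y)/p_y.
At the given prices: x* = 3·3.75/28.75 = 0.3913.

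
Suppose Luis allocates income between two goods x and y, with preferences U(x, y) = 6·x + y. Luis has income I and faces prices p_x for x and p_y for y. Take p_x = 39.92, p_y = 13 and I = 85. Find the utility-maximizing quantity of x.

x gives more utility per dollar, so spend all income on x: x* = I/p_x, y* = 0.
Numerically: x* = 2.1293, y* = 0.

x* = 2.1293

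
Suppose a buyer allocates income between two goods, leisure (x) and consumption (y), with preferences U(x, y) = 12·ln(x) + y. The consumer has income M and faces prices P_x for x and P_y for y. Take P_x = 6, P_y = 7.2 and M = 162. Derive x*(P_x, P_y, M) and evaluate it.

Set MRS = P_x/P_y: (12/x)/1 = P_x/P_y.
So x*(P_x,P_y) = 12·P_y/P_x, independent of income; and y* = (M − 12·P_y)/P_y.
At the given prices: x* = 12·7.2/6 = 14.4.

x* = 14.4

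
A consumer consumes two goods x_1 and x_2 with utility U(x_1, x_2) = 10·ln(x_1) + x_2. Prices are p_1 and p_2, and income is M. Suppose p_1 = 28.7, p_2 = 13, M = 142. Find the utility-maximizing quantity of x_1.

MU_x_1 = 10/x_1, MU_x_2 = 1. Tangency: 10/x_1 = p_1/p_2.
So x_1*(p_1,p_2) = 10·p_2/p_1, independent of income; and x_2* = (M − 10·p_2)/p_2.
At the given prices: x_1* = 10·13/28.7 = 4.5296.

x_1* = 4.5296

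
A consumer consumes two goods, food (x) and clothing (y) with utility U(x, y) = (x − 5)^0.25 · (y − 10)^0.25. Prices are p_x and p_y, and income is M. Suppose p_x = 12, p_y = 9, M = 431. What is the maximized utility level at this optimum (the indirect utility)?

V = 3.6769

MRS = (y−10)/(x−5). Tangency with p_x/p_y gives y−10 = (p_x/p_y)·(x−5).
After buying the subsistence bundle (5, 10), a share 0.5 of the remaining income goes to x: x* = 5 + 0.5·(M − 5p_x − 10p_y)/p_x.
Discretionary income = 431 − 5·12 − 10·9 = 281; x* = 5 + 0.5·281/12 = 16.7083; y* = 10 + 0.5·281/9 = 25.6111.
Utility at the optimum: U(16.7083, 25.6111) = 3.6769.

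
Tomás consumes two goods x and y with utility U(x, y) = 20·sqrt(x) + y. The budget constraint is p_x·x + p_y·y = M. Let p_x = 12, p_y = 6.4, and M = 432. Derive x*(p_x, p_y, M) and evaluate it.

x* = 28.4444

Utility is quasi-linear in y; the FOC for x is 10/√x = p_x/p_y.
Thus x* = (10·p_y/p_x)² — independent of M — with the rest of income spent on y.
Plugging in: x* = (10·6.4/12)² = 28.4444.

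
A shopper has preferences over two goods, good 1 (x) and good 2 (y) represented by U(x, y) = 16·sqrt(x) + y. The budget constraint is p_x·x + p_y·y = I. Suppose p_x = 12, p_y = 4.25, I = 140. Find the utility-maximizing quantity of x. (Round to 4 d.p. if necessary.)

Set MRS = p_x/p_y: 8·x^(−1/2) = p_x/p_y.
Thus x* = (8·p_y/p_x)² — independent of I — with the rest of income spent on y.
Plugging in: x* = (8·4.25/12)² = 8.0278.

x* = 8.0278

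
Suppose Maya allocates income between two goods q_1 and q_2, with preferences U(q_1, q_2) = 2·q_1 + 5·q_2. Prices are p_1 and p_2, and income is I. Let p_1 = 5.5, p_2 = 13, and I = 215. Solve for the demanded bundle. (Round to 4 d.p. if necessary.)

Perfect substitutes: compare marginal utility per dollar. 2/p_1 vs 5/p_2 → 0.3636 vs 0.3846.
q_2 gives more utility per dollar, so spend all income on q_2: q_2* = I/p_2, q_1* = 0.
Numerically: q_1* = 0, q_2* = 16.5385.

q_1* = 0, q_2* = 16.5385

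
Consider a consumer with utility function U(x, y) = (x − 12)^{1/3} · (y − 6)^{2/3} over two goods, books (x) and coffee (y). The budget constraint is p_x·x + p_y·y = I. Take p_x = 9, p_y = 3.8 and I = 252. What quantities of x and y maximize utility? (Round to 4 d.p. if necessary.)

x* = 16.4889, y* = 27.2632

Discretionary income = 252 − 12·9 − 6·3.8 = 121.2; x* = 12 + 1/3·121.2/9 = 16.4889; y* = 6 + 2/3·121.2/3.8 = 27.2632.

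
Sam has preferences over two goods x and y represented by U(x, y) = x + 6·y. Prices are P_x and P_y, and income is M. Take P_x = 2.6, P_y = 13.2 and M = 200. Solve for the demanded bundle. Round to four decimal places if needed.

x* = 0, y* = 15.1515

Perfect substitutes: compare marginal utility per dollar. 1/P_x vs 6/P_y → 0.3846 vs 0.4545.
y gives more utility per dollar, so spend all income on y: y* = M/P_y, x* = 0.
Numerically: x* = 0, y* = 15.1515.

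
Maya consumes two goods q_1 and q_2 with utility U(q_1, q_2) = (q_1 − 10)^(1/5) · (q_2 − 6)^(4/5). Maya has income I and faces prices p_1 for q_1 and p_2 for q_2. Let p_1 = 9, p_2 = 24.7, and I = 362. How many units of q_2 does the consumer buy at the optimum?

This is Cobb-Douglas in (q_1−10, q_2−6): tangency gives 0.2·p_2·(q_2−6) = 0.8·p_1·(q_1−10).
After buying the subsistence bundle (10, 6), a share 0.2 of the remaining income goes to q_1: q_1* = 10 + 0.2·(I − 10p_1 − 6p_2)/p_1.
Discretionary income = 362 − 10·9 − 6·24.7 = 123.8; q_2* = 6 + 0.8·123.8/24.7 = 10.0097.

q_2* = 10.0097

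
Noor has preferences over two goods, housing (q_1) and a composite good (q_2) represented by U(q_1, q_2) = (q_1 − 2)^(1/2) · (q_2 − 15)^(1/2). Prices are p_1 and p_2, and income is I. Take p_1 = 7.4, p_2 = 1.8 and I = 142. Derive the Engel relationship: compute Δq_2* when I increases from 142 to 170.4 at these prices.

Substituting into the budget: q_1* = 2 + 0.5·(I − 2·p_1 − 15·p_2)/p_1, and q_2* = 15 + 0.5·(…)/p_2.
Discretionary income = 142 − 2·7.4 − 15·1.8 = 100.2; q_2* = 15 + 0.5·100.2/1.8 = 42.8333.
At I' = 170.4: q_2* = 50.7222. Change: 50.7222 − 42.8333 = 7.8889.

Δq_2* = 7.8889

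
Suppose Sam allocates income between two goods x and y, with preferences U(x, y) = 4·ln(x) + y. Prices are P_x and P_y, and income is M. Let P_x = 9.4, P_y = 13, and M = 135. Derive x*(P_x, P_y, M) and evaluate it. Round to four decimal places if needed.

x* = 5.5319

Set MRS = P_x/P_y: (4/x)/1 = P_x/P_y.
So x*(P_x,P_y) = 4·P_y/P_x, independent of income; and y* = (M − 4·P_y)/P_y.
At the given prices: x* = 4·13/9.4 = 5.5319.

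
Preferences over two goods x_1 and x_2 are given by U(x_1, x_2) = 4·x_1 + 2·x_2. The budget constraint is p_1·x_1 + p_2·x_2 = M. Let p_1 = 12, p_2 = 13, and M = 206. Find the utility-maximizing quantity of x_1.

x_1* = 17.1667

Perfect substitutes: compare marginal utility per dollar. 4/p_1 vs 2/p_2 → 0.3333 vs 0.1538.
x_1 gives more utility per dollar, so spend all income on x_1: x_1* = M/p_1, x_2* = 0.
Numerically: x_1* = 17.1667, x_2* = 0.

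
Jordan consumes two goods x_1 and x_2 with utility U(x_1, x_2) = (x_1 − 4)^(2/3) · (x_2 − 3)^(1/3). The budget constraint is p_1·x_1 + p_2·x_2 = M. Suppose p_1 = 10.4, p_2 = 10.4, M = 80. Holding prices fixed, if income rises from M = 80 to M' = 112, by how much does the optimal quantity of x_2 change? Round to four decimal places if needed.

After buying the subsistence bundle (4, 3), a share 2/3 of the remaining income goes to x_1: x_1* = 4 + 2/3·(M − 4p_1 − 3p_2)/p_1.
Discretionary income = 80 − 4·10.4 − 3·10.4 = 7.2; x_2* = 3 + 1/3·7.2/10.4 = 3.2308.
At M' = 112: x_2* = 4.2564. Change: 4.2564 − 3.2308 = 1.0256.

Δx_2* = 1.0256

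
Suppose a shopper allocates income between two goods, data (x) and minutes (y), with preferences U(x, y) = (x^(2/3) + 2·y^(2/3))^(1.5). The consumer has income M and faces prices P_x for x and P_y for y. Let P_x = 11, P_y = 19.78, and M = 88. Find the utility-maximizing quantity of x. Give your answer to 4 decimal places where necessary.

x* = 2.3027

MU_x ∝ x^(-1/3), MU_y ∝ 2·y^(-1/3), so MRS = (1/2)·(y/x)^(1/3) = P_x/P_y.
Hence y/x = (2·P_x/P_y)^(1/(1/3)), i.e. raised to the 3 power.
With the ratio pinned down, the budget gives x* = M/(P_x + P_y·(y/x)) and y* = (y/x)·x*.
Numerically y/x = 1.375907, so x* = 88/(11 + 19.78·1.375907) = 2.3027.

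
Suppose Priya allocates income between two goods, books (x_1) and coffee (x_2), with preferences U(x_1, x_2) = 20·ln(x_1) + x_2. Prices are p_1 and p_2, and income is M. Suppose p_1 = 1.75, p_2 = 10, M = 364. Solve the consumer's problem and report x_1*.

MU_x_1 = 20/x_1, MU_x_2 = 1. Tangency: 20/x_1 = p_1/p_2.
So x_1*(p_1,p_2) = 20·p_2/p_1, independent of income; and x_2* = (M − 20·p_2)/p_2.
At the given prices: x_1* = 20·10/1.75 = 114.2857.

x_1* = 114.2857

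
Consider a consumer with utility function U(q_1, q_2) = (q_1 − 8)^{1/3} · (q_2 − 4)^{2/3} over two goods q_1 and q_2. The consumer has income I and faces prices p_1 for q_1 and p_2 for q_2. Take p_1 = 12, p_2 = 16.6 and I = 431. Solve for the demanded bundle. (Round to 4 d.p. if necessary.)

q_1* = 15.4611, q_2* = 14.7871

MRS = (1/2)·(q_2−4)/(q_1−8). Tangency with p_1/p_2 gives q_2−4 = 2·(p_1/p_2)·(q_1−8).
After buying the subsistence bundle (8, 4), a share 1/3 of the remaining income goes to q_1: q_1* = 8 + 1/3·(I − 8p_1 − 4p_2)/p_1.
Discretionary income = 431 − 8·12 − 4·16.6 = 268.6; q_1* = 8 + 1/3·268.6/12 = 15.4611; q_2* = 4 + 2/3·268.6/16.6 = 14.7871.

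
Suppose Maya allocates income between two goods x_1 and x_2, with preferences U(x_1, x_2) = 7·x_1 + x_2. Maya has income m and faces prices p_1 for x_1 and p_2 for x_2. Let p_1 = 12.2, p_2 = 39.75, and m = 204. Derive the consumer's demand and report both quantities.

Numerically: x_1* = 16.7213, x_2* = 0.

x_1* = 16.7213, x_2* = 0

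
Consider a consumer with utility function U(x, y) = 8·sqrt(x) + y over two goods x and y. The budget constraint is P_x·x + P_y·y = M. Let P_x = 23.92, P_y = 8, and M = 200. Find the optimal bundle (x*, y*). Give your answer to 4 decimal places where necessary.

x* = 1.7897, y* = 19.6488

Solve: √x = 4·P_y/P_x, so x*(P_x,P_y) = (4·P_y/P_x)², and y* = (M − P_x·x*)/P_y.
Plugging in: x* = (4·8/23.92)² = 1.7897, y* = 19.6488.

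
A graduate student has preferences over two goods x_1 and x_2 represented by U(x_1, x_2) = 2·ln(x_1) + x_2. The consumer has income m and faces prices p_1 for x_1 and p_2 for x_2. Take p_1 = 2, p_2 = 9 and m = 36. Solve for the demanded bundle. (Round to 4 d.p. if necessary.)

MU_x_1 = 2/x_1, MU_x_2 = 1. Tangency: 2/x_1 = p_1/p_2.
So x_1*(p_1,p_2) = 2·p_2/p_1, independent of income; and x_2* = (m − 2·p_2)/p_2.
At the given prices: x_1* = 2·9/2 = 9, and x_2* = 2.

x_1* = 9, x_2* = 2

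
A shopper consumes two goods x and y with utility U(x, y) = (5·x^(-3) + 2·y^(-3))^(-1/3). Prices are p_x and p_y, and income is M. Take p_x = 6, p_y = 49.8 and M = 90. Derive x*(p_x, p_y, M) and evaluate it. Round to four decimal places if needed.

From the CES first-order condition, (5/2)·(y/x)^(4) = p_x/p_y.
Solve for the ratio: y/x = [(2/5)·p_x/p_y]^(0.25).
With the ratio pinned down, the budget gives x* = M/(p_x + p_y·(y/x)) and y* = (y/x)·x*.
Numerically y/x = 0.468539, so x* = 90/(6 + 49.8·0.468539) = 3.0682.

x* = 3.0682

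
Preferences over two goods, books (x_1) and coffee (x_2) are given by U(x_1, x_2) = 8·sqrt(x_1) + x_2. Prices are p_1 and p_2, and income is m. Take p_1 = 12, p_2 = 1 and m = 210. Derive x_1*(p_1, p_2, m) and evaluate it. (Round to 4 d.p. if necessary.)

x_1* = 0.1111

Set MRS = p_1/p_2: 4·x_1^(−1/2) = p_1/p_2.
Thus x_1* = (4·p_2/p_1)² — independent of m — with the rest of income spent on x_2.
Plugging in: x_1* = (4·1/12)² = 0.1111.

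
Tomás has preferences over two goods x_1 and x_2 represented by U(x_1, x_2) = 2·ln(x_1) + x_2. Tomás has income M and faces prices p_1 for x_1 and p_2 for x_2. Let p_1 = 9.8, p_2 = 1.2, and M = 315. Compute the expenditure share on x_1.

share on x_1 = 0.0076

Set MRS = p_1/p_2: (2/x_1)/1 = p_1/p_2.
So x_1*(p_1,p_2) = 2·p_2/p_1, independent of income; and x_2* = (M − 2·p_2)/p_2.
At the given prices: x_1* = 2·1.2/9.8 = 0.2449, and x_2* = 260.5.
Expenditure on x_1: 9.8·0.2449 = 2.4; share = 0.0076.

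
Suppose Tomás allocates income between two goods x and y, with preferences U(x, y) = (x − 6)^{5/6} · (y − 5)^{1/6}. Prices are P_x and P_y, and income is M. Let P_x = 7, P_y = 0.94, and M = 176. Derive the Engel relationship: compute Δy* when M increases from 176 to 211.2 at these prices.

Δy* = 6.2411

This is Cobb-Douglas in (x−6, y−5): tangency gives 5/6·P_y·(y−5) = 1/6·P_x·(x−6).
After buying the subsistence bundle (6, 5), a share 5/6 of the remaining income goes to x: x* = 6 + 5/6·(M − 6P_x − 5P_y)/P_x.
Discretionary income = 176 − 6·7 − 5·0.94 = 129.3; y* = 5 + 1/6·129.3/0.94 = 27.9255.
At M' = 211.2: y* = 34.1667. Change: 34.1667 − 27.9255 = 6.2411.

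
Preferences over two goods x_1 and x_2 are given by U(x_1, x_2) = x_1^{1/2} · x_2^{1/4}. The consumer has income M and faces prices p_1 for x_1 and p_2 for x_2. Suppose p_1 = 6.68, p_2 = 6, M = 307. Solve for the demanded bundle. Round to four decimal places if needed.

x_1* = 30.6387, x_2* = 17.0556

The MRS is 2·x_2/x_1. Set MRS = p_1/p_2.
So 0.5·p_2·x_2 = 0.25·p_1·x_1; combined with the budget, a share 2/3 of income goes to x_1.
Demand: x_1*(p_1,p_2,M) = 2/3·M/p_1 and x_2* = 1/3·M/p_2.
At p_1=6.68, p_2=6, M=307: x_1* = 2/3·307/6.68 = 30.6387, x_2* = 17.0556.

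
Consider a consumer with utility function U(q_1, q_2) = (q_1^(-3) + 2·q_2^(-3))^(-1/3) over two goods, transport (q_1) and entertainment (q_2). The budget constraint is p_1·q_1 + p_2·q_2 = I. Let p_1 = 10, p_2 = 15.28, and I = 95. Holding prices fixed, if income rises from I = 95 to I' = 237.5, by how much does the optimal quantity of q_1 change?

Δq_1* = 5.4093

MRS = MU_q_1/MU_q_2 = (1/2)·(q_2/q_1)^(4). Set equal to p_1/p_2.
Hence q_2/q_1 = (2·p_1/p_2)^(1/(4)), i.e. raised to the 0.25 power.
With the ratio pinned down, the budget gives q_1* = I/(p_1 + p_2·(q_2/q_1)) and q_2* = (q_2/q_1)·q_1*.
Numerically q_2/q_1 = 1.069613, so q_1* = 95/(10 + 15.28·1.069613) = 3.6062.
At I' = 237.5: q_1* = 9.0154. Change: 9.0154 − 3.6062 = 5.4093.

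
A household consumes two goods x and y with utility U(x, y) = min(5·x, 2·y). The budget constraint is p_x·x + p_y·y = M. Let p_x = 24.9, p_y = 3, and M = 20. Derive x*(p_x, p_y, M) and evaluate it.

Leontief preferences: the optimum is at the kink where x/2 = y/5, i.e. y = (5/2)·x.
Budget: p_x·x + p_y·(5/2)·x = M, so (2·p_x + 5·p_y)·x = 2·M.
Demand: x*(p_x,p_y,M) = 2·M/(2·p_x + 5·p_y), y* = 5·M/(2·p_x + 5·p_y).
Here 2·24.9 + 5·3 = 64.8, giving x* = 0.6173.

x* = 0.6173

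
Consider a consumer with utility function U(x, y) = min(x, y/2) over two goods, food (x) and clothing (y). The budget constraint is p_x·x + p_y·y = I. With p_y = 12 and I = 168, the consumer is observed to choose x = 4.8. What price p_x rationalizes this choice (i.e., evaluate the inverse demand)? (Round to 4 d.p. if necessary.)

With perfect complements, no substitution: consume in ratio x:y = 1:2.
Budget: p_x·x + p_y·2·x = I, so (p_x + 2·p_y)·x = I.
Demand: x*(p_x,p_y,I) = I/(p_x + 2·p_y), y* = 2·I/(p_x + 2·p_y).
Set x* = 4.8 in the demand function and solve for p_x: p_x = 11.

p_x = 11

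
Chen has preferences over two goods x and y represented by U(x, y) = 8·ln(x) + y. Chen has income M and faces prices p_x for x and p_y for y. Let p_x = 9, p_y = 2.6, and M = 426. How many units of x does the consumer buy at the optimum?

x* = 2.3111

MU_x = 8/x, MU_y = 1. Tangency: 8/x = p_x/p_y.
So x*(p_x,p_y) = 8·p_y/p_x, independent of income; and y* = (M − 8·p_y)/p_y.
At the given prices: x* = 8·2.6/9 = 2.3111.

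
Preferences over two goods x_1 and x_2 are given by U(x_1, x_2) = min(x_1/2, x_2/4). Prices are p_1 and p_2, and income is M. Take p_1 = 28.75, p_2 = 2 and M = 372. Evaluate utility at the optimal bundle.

V = 5.6794

Demand: x_1*(p_1,p_2,M) = 2·M/(2·p_1 + 4·p_2), x_2* = 4·M/(2·p_1 + 4·p_2).
Here 2·28.75 + 4·2 = 65.5, giving x_1* = 11.3588 and x_2* = 22.7176.
Utility at the optimum: U(11.3588, 22.7176) = 5.6794.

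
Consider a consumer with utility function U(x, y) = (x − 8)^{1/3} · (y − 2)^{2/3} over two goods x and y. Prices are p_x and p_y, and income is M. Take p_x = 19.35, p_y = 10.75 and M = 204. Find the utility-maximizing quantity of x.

MRS = (1/2)·(y−2)/(x−8). Tangency with p_x/p_y gives y−2 = 2·(p_x/p_y)·(x−8).
Substituting into the budget: x* = 8 + 1/3·(M − 8·p_x − 2·p_y)/p_x, and y* = 2 + 2/3·(…)/p_y.
Discretionary income = 204 − 8·19.35 − 2·10.75 = 27.7; x* = 8 + 1/3·27.7/19.35 = 8.4772.

x* = 8.4772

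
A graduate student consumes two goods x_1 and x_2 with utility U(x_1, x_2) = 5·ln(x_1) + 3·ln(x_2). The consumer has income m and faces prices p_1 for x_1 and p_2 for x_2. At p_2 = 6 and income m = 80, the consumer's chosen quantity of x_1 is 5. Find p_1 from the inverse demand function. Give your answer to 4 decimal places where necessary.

p_1 = 10

MU_x_1/MU_x_2 = (5·x_2)/(3·x_1); tangency sets this equal to p_1/p_2.
Rearranging, p_2·x_2 = (3/5)·p_1·x_1. Substituting into the budget gives p_1·x_1·(1 + (3/5)) = m.
Demand: x_1*(p_1,p_2,m) = 0.625·m/p_1 and x_2* = 0.375·m/p_2.
Set x_1* = 5 in the demand function and solve for p_1: p_1 = 10.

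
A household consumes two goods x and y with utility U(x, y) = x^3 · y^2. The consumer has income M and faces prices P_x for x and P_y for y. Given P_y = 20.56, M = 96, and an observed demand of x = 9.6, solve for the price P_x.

P_x = 6

MU_x/MU_y = (3·y)/(2·x); tangency sets this equal to P_x/P_y.
Rearranging, P_y·y = (2/3)·P_x·x. Substituting into the budget gives P_x·x·(1 + (2/3)) = M.
Demand: x*(P_x,P_y,M) = 0.6·M/P_x and y* = 0.4·M/P_y.
Set x* = 9.6 in the demand function and solve for P_x: P_x = 6.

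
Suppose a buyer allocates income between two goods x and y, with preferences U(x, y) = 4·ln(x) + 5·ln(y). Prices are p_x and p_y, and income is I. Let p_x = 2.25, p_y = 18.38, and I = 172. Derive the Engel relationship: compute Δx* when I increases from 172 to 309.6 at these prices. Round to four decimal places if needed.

Tangency: MRS = (4/5)·y/x = p_x/p_y.
So 4·p_y·y = 5·p_x·x; combined with the budget, a share 4/9 of income goes to x.
Demand: x*(p_x,p_y,I) = 4/9·I/p_x and y* = 5/9·I/p_y.
At p_x=2.25, p_y=18.38, I=172: x* = 4/9·172/2.25 = 33.9753.
At I' = 309.6: x* = 61.1556. Change: 61.1556 − 33.9753 = 27.1802.

Δx* = 27.1802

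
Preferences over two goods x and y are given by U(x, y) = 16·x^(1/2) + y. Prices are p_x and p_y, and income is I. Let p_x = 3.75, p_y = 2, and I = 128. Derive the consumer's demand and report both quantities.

Set MRS = p_x/p_y: 8·x^(−1/2) = p_x/p_y.
Thus x* = (8·p_y/p_x)² — independent of I — with the rest of income spent on y.
Plugging in: x* = (8·2/3.75)² = 18.2044, y* = 29.8667.

x* = 18.2044, y* = 29.8667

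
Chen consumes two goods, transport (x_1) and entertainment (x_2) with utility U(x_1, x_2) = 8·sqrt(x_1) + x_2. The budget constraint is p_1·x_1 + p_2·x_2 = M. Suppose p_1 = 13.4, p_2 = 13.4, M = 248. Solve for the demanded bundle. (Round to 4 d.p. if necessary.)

Set MRS = p_1/p_2: 4·x_1^(−1/2) = p_1/p_2.
Solve: √x_1 = 4·p_2/p_1, so x_1*(p_1,p_2) = (4·p_2/p_1)², and x_2* = (M − p_1·x_1*)/p_2.
Plugging in: x_1* = (4·13.4/13.4)² = 16, x_2* = 2.5075.

x_1* = 16, x_2* = 2.5075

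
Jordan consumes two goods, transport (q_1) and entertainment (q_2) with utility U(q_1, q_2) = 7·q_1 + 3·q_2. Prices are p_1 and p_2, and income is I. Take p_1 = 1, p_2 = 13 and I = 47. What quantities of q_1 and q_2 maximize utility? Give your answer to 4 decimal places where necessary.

q_1* = 47, q_2* = 0

Linear utility — the consumer picks whichever good has higher MU/price: 7/1 = 7 vs 3/13 = 0.2308.
q_1 gives more utility per dollar, so spend all income on q_1: q_1* = I/p_1, q_2* = 0.
Numerically: q_1* = 47, q_2* = 0.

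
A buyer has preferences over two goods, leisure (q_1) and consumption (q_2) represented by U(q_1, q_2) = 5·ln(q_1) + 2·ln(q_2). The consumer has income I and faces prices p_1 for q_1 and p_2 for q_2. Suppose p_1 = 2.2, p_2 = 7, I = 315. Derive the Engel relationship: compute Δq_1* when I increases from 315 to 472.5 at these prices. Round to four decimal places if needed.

Δq_1* = 51.1364

Tangency: MRS = (5/2)·q_2/q_1 = p_1/p_2.
Rearranging, p_2·q_2 = (2/5)·p_1·q_1. Substituting into the budget gives p_1·q_1·(1 + (2/5)) = I.
Demand: q_1*(p_1,p_2,I) = 5/7·I/p_1 and q_2* = 2/7·I/p_2.
At p_1=2.2, p_2=7, I=315: q_1* = 5/7·315/2.2 = 102.2727.
At I' = 472.5: q_1* = 153.4091. Change: 153.4091 − 102.2727 = 51.1364.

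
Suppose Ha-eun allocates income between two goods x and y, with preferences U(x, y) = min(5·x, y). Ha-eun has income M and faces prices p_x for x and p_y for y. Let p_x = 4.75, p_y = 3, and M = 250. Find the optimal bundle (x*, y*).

With perfect complements, no substitution: consume in ratio x:y = 1:5.
Budget: p_x·x + p_y·5·x = M, so (p_x + 5·p_y)·x = M.
Demand: x*(p_x,p_y,M) = M/(p_x + 5·p_y), y* = 5·M/(p_x + 5·p_y).
Here 4.75 + 5·3 = 19.75, giving x* = 12.6582 and y* = 63.2911.

x* = 12.6582, y* = 63.2911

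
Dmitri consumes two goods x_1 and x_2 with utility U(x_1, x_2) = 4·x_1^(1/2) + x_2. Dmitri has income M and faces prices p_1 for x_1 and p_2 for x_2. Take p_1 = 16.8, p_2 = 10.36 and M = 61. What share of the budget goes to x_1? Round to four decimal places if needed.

share on x_1 = 0.4189

MU_x_1 = 2/√x_1, MU_x_2 = 1. Tangency: 2/√x_1 = p_1/p_2.
Solve: √x_1 = 2·p_2/p_1, so x_1*(p_1,p_2) = (2·p_2/p_1)², and x_2* = (M − p_1·x_1*)/p_2.
Plugging in: x_1* = (2·10.36/16.8)² = 1.5211, x_2* = 3.4214.
Expenditure on x_1: 16.8·1.5211 = 25.5547; share = 0.4189.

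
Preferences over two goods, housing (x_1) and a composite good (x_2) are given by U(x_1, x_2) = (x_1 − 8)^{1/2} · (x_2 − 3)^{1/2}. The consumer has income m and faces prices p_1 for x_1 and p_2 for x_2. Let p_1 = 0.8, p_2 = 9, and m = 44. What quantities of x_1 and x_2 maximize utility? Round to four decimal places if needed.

x_1* = 14.625, x_2* = 3.5889

Let x_1' = x_1−8, x_2' = x_2−3. MRS = x_2'/x_1' = p_1/p_2.
After buying the subsistence bundle (8, 3), a share 0.5 of the remaining income goes to x_1: x_1* = 8 + 0.5·(m − 8p_1 − 3p_2)/p_1.
Discretionary income = 44 − 8·0.8 − 3·9 = 10.6; x_1* = 8 + 0.5·10.6/0.8 = 14.625; x_2* = 3 + 0.5·10.6/9 = 3.5889.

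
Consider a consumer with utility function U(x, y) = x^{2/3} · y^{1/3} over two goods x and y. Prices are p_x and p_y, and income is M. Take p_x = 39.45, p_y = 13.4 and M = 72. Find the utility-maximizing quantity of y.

MU_x/MU_y = (2/3·y)/(1/3·x); tangency sets this equal to p_x/p_y.
Rearranging, p_y·y = (1/2)·p_x·x. Substituting into the budget gives p_x·x·(1 + (1/2)) = M.
Demand: x*(p_x,p_y,M) = 2/3·M/p_x and y* = 1/3·M/p_y.
At p_x=39.45, p_y=13.4, M=72: y* = 1/3·72/13.4 = 1.791.

y* = 1.791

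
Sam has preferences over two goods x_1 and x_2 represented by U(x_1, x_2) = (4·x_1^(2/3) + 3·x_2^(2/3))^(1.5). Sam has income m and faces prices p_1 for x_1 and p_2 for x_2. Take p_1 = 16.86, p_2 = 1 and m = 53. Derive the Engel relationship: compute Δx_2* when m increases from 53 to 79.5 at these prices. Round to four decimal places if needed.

MU_x_1 ∝ 4·x_1^(-1/3), MU_x_2 ∝ 3·x_2^(-1/3), so MRS = (4/3)·(x_2/x_1)^(1/3) = p_1/p_2.
Solve for the ratio: x_2/x_1 = [(3/4)·p_1/p_2]^(3).
Substitute x_2 = (x_2/x_1)·x_1 into the budget: x_1* = m/(p_1 + p_2·(x_2/x_1)).
Numerically x_2/x_1 = 2021.885236, so x_1* = 53/(16.86 + 1·2021.885236) = 0.026 and x_2* = 2021.885236·0.026 = 52.5617.
At m' = 79.5: x_2* = 78.8426. Change: 78.8426 − 52.5617 = 26.2809.

Δx_2* = 26.2809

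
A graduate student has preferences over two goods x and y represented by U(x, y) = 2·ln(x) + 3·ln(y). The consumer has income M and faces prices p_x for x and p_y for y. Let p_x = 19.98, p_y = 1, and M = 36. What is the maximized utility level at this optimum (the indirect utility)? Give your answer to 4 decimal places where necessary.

V = 8.5631

The MRS is (2/3)·y/x. Set MRS = p_x/p_y.
Rearranging, p_y·y = (3/2)·p_x·x. Substituting into the budget gives p_x·x·(1 + (3/2)) = M.
Demand: x*(p_x,p_y,M) = 0.4·M/p_x and y* = 0.6·M/p_y.
At p_x=19.98, p_y=1, M=36: x* = 0.4·36/19.98 = 0.7207, y* = 21.6.
Utility at the optimum: U(0.7207, 21.6) = 8.5631.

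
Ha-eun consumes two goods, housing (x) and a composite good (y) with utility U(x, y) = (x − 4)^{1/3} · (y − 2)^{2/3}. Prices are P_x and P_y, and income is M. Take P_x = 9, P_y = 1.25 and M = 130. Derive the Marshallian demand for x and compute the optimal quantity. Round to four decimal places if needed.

Let x' = x−4, y' = y−2. MRS = (1/2)·y'/x' = P_x/P_y.
Substituting into the budget: x* = 4 + 1/3·(M − 4·P_x − 2·P_y)/P_x, and y* = 2 + 2/3·(…)/P_y.
Discretionary income = 130 − 4·9 − 2·1.25 = 91.5; x* = 4 + 1/3·91.5/9 = 7.3889.

x* = 7.3889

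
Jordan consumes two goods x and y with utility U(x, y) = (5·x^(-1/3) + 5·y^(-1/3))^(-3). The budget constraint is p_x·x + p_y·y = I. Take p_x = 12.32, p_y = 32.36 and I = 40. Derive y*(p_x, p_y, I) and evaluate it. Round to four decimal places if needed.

y* = 0.6923

With the ratio pinned down, the budget gives x* = I/(p_x + p_y·(y/x)) and y* = (y/x)·x*.
Numerically y/x = 0.484676, so x* = 40/(12.32 + 32.36·0.484676) = 1.4284 and y* = 0.484676·1.4284 = 0.6923.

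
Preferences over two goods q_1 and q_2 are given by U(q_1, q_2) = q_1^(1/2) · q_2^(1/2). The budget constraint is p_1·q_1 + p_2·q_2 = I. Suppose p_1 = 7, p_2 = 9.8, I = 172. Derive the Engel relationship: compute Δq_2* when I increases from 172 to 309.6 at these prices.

Δq_2* = 7.0204

Demand: q_1*(p_1,p_2,I) = 0.5·I/p_1 and q_2* = 0.5·I/p_2.
At p_1=7, p_2=9.8, I=172: q_2* = 0.5·172/9.8 = 8.7755.
At I' = 309.6: q_2* = 15.7959. Change: 15.7959 − 8.7755 = 7.0204.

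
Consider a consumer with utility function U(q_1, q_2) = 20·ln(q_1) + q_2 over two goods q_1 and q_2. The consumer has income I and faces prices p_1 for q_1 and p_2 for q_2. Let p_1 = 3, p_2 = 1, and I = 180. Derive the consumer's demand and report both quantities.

MU_q_1 = 20/q_1, MU_q_2 = 1. Tangency: 20/q_1 = p_1/p_2.
So q_1*(p_1,p_2) = 20·p_2/p_1, independent of income; and q_2* = (I − 20·p_2)/p_2.
At the given prices: q_1* = 20·1/3 = 6.6667, and q_2* = 160.

q_1* = 6.6667, q_2* = 160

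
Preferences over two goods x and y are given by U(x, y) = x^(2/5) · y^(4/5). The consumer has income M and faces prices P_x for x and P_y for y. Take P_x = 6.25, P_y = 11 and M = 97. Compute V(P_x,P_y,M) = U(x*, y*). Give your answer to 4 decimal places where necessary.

V = 7.9605

The MRS is (1/2)·y/x. Set MRS = P_x/P_y.
Rearranging, P_y·y = 2·P_x·x. Substituting into the budget gives P_x·x·(1 + 2) = M.
Demand: x*(P_x,P_y,M) = 1/3·M/P_x and y* = 2/3·M/P_y.
At P_x=6.25, P_y=11, M=97: x* = 1/3·97/6.25 = 5.1733, y* = 5.8788.
Utility at the optimum: U(5.1733, 5.8788) = 7.9605.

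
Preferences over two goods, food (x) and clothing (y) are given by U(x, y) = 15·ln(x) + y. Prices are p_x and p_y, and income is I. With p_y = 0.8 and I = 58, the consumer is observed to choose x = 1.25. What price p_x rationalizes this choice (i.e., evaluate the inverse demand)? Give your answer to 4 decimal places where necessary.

MU_x = 15/x, MU_y = 1. Tangency: 15/x = p_x/p_y.
So x*(p_x,p_y) = 15·p_y/p_x, independent of income; and y* = (I − 15·p_y)/p_y.
Set x* = 1.25 in the demand function and solve for p_x: p_x = 9.6.

p_x = 9.6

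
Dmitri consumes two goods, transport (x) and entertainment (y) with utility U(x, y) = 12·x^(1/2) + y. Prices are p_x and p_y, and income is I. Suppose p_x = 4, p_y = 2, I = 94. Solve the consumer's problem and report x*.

Set MRS = p_x/p_y: 6·x^(−1/2) = p_x/p_y.
Thus x* = (6·p_y/p_x)² — independent of I — with the rest of income spent on y.
Plugging in: x* = (6·2/4)² = 9.

x* = 9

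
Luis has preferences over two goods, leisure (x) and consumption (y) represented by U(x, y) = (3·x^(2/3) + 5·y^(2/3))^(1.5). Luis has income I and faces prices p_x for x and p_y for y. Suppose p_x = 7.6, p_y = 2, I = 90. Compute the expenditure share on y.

MRS = MU_x/MU_y = (3/5)·(y/x)^(1/3). Set equal to p_x/p_y.
Solve for the ratio: y/x = [(5/3)·p_x/p_y]^(3).
Substitute y = (y/x)·x into the budget: x* = I/(p_x + p_y·(y/x)).
Numerically y/x = 254.037037, so x* = 90/(7.6 + 2·254.037037) = 0.1745 and y* = 254.037037·0.1745 = 44.3368.
Expenditure on y: 2·44.3368 = 88.6736; share = 0.9853.

share on y = 0.9853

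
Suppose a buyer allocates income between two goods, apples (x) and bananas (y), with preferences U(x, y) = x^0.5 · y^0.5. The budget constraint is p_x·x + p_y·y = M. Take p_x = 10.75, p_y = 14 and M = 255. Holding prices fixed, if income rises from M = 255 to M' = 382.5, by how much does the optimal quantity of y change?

Δy* = 4.5536

Demand: x*(p_x,p_y,M) = 0.5·M/p_x and y* = 0.5·M/p_y.
At p_x=10.75, p_y=14, M=255: y* = 0.5·255/14 = 9.1071.
At M' = 382.5: y* = 13.6607. Change: 13.6607 − 9.1071 = 4.5536.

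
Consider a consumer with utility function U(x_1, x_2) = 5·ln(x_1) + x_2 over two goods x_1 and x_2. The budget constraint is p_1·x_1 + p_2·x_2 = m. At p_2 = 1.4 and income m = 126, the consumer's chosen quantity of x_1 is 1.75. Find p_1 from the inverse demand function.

p_1 = 4

Set MRS = p_1/p_2: (5/x_1)/1 = p_1/p_2.
So x_1*(p_1,p_2) = 5·p_2/p_1, independent of income; and x_2* = (m − 5·p_2)/p_2.
Set x_1* = 1.75 in the demand function and solve for p_1: p_1 = 4.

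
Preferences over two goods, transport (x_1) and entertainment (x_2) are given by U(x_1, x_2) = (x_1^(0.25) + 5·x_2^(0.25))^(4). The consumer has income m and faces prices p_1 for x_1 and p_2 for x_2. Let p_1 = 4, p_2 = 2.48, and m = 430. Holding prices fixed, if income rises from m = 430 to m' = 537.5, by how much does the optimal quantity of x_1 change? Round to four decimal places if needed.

Δx_1* = 2.4372

Substitute x_2 = (x_2/x_1)·x_1 into the budget: x_1* = m/(p_1 + p_2·(x_2/x_1)).
Numerically x_2/x_1 = 16.172274, so x_1* = 430/(4 + 2.48·16.172274) = 9.749.
At m' = 537.5: x_1* = 12.1862. Change: 12.1862 − 9.749 = 2.4372.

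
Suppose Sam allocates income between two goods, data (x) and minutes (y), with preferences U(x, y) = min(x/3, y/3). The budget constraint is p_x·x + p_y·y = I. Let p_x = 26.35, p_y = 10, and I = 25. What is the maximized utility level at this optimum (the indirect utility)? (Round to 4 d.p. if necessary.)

V = 0.2293

Leontief preferences: the optimum is at the kink where x/3 = y/3, i.e. y = x.
Budget: p_x·x + p_y·x = I, so (3·p_x + 3·p_y)·x = 3·I.
Demand: x*(p_x,p_y,I) = 3·I/(3·p_x + 3·p_y), y* = 3·I/(3·p_x + 3·p_y).
Here 3·26.35 + 3·10 = 109.05, giving x* = 0.6878 and y* = 0.6878.
Utility at the optimum: U(0.6878, 0.6878) = 0.2293.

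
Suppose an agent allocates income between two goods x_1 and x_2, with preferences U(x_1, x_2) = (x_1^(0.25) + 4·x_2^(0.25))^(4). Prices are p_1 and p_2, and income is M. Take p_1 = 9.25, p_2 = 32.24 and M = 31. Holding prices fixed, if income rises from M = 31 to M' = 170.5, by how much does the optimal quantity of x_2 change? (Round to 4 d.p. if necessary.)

Δx_2* = 3.4929

MU_x_1 ∝ x_1^(-0.75), MU_x_2 ∝ 4·x_2^(-0.75), so MRS = (1/4)·(x_2/x_1)^(0.75) = p_1/p_2.
Solve for the ratio: x_2/x_1 = [4·p_1/p_2]^(4/3).
Substitute x_2 = (x_2/x_1)·x_1 into the budget: x_1* = M/(p_1 + p_2·(x_2/x_1)).
Numerically x_2/x_1 = 1.201551, so x_1* = 31/(9.25 + 32.24·1.201551) = 0.646 and x_2* = 1.201551·0.646 = 0.7762.
At M' = 170.5: x_2* = 4.2691. Change: 4.2691 − 0.7762 = 3.4929.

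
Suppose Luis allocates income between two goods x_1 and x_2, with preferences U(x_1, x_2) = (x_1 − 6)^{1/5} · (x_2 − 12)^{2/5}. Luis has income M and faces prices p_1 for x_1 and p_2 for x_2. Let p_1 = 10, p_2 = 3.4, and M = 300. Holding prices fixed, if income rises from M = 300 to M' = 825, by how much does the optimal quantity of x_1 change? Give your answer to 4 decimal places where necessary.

Δx_1* = 17.5

Substituting into the budget: x_1* = 6 + 1/3·(M − 6·p_1 − 12·p_2)/p_1, and x_2* = 12 + 2/3·(…)/p_2.
Discretionary income = 300 − 6·10 − 12·3.4 = 199.2; x_1* = 6 + 1/3·199.2/10 = 12.64.
At M' = 825: x_1* = 30.14. Change: 30.14 − 12.64 = 17.5.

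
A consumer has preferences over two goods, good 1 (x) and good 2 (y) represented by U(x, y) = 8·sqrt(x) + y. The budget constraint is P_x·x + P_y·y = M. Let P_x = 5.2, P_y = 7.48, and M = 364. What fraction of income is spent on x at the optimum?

MU_x = 4/√x, MU_y = 1. Tangency: 4/√x = P_x/P_y.
Thus x* = (4·P_y/P_x)² — independent of M — with the rest of income spent on y.
Plugging in: x* = (4·7.48/5.2)² = 33.1067, y* = 25.6477.
Expenditure on x: 5.2·33.1067 = 172.1551; share = 0.473.

share on x = 0.473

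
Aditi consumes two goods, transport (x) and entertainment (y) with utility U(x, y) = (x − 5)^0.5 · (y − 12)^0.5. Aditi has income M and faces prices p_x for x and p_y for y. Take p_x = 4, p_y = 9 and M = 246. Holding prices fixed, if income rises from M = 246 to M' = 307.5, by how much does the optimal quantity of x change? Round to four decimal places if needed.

Δx* = 7.6875

Let x' = x−5, y' = y−12. MRS = y'/x' = p_x/p_y.
Substituting into the budget: x* = 5 + 0.5·(M − 5·p_x − 12·p_y)/p_x, and y* = 12 + 0.5·(…)/p_y.
Discretionary income = 246 − 5·4 − 12·9 = 118; x* = 5 + 0.5·118/4 = 19.75.
At M' = 307.5: x* = 27.4375. Change: 27.4375 − 19.75 = 7.6875.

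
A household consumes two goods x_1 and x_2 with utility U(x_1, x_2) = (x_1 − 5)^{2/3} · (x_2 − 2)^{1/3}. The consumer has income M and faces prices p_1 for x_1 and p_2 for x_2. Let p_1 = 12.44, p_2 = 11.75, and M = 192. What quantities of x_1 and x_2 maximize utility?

MRS = 2·(x_2−2)/(x_1−5). Tangency with p_1/p_2 gives x_2−2 = (1/2)·(p_1/p_2)·(x_1−5).
Substituting into the budget: x_1* = 5 + 2/3·(M − 5·p_1 − 2·p_2)/p_1, and x_2* = 2 + 1/3·(…)/p_2.
Discretionary income = 192 − 5·12.44 − 2·11.75 = 106.3; x_1* = 5 + 2/3·106.3/12.44 = 10.6967; x_2* = 2 + 1/3·106.3/11.75 = 5.0156.

x_1* = 10.6967, x_2* = 5.0156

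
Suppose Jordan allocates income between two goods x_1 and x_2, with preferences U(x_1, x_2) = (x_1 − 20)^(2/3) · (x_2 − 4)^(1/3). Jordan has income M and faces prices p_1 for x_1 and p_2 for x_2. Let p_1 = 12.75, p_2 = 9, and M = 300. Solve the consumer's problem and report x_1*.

MRS = 2·(x_2−4)/(x_1−20). Tangency with p_1/p_2 gives x_2−4 = (1/2)·(p_1/p_2)·(x_1−20).
Substituting into the budget: x_1* = 20 + 2/3·(M − 20·p_1 − 4·p_2)/p_1, and x_2* = 4 + 1/3·(…)/p_2.
Discretionary income = 300 − 20·12.75 − 4·9 = 9; x_1* = 20 + 2/3·9/12.75 = 20.4706.

x_1* = 20.4706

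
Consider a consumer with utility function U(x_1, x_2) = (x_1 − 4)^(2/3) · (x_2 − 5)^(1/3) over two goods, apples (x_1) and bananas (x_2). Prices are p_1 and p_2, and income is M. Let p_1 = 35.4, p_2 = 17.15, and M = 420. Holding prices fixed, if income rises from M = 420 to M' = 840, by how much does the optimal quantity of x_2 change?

Δx_2* = 8.1633

This is Cobb-Douglas in (x_1−4, x_2−5): tangency gives 2/3·p_2·(x_2−5) = 1/3·p_1·(x_1−4).
Substituting into the budget: x_1* = 4 + 2/3·(M − 4·p_1 − 5·p_2)/p_1, and x_2* = 5 + 1/3·(…)/p_2.
Discretionary income = 420 − 4·35.4 − 5·17.15 = 192.65; x_2* = 5 + 1/3·192.65/17.15 = 8.7444.
At M' = 840: x_2* = 16.9077. Change: 16.9077 − 8.7444 = 8.1633.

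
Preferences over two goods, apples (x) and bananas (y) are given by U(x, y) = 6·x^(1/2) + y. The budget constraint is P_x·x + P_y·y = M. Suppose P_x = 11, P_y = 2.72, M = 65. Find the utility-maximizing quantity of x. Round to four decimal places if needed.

x* = 0.5503

Solve: √x = 3·P_y/P_x, so x*(P_x,P_y) = (3·P_y/P_x)², and y* = (M − P_x·x*)/P_y.
Plugging in: x* = (3·2.72/11)² = 0.5503.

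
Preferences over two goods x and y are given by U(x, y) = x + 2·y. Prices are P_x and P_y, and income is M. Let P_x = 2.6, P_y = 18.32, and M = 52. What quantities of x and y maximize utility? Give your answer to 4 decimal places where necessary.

x* = 20, y* = 0

Perfect substitutes: compare marginal utility per dollar. 1/P_x vs 2/P_y → 0.3846 vs 0.1092.
x gives more utility per dollar, so spend all income on x: x* = M/P_x, y* = 0.
Numerically: x* = 20, y* = 0.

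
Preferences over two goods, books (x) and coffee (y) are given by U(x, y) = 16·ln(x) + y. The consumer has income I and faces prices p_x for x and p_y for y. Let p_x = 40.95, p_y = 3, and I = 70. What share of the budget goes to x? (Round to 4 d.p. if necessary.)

MU_x = 16/x, MU_y = 1. Tangency: 16/x = p_x/p_y.
So x*(p_x,p_y) = 16·p_y/p_x, independent of income; and y* = (I − 16·p_y)/p_y.
At the given prices: x* = 16·3/40.95 = 1.1722, and y* = 7.3333.
Expenditure on x: 40.95·1.1722 = 48; share = 0.6857.

share on x = 0.6857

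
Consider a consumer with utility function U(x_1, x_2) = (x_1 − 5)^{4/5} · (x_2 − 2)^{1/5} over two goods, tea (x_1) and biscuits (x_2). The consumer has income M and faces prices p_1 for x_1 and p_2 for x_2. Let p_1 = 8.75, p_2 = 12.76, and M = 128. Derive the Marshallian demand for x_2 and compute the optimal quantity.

x_2* = 2.9205

This is Cobb-Douglas in (x_1−5, x_2−2): tangency gives 0.8·p_2·(x_2−2) = 0.2·p_1·(x_1−5).
After buying the subsistence bundle (5, 2), a share 0.8 of the remaining income goes to x_1: x_1* = 5 + 0.8·(M − 5p_1 − 2p_2)/p_1.
Discretionary income = 128 − 5·8.75 − 2·12.76 = 58.73; x_2* = 2 + 0.2·58.73/12.76 = 2.9205.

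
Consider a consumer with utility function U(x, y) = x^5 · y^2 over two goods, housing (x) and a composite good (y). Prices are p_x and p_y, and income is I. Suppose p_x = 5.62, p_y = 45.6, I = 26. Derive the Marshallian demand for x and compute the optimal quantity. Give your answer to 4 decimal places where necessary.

x* = 3.3045

The MRS is (5/2)·y/x. Set MRS = p_x/p_y.
So 5·p_y·y = 2·p_x·x; combined with the budget, a share 5/7 of income goes to x.
Demand: x*(p_x,p_y,I) = 5/7·I/p_x and y* = 2/7·I/p_y.
At p_x=5.62, p_y=45.6, I=26: x* = 5/7·26/5.62 = 3.3045.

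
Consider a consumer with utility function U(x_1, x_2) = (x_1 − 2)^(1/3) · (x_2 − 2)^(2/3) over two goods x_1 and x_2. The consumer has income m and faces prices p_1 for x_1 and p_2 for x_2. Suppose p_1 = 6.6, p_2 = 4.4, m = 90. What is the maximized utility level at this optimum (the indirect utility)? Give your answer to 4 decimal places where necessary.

MRS = (1/2)·(x_2−2)/(x_1−2). Tangency with p_1/p_2 gives x_2−2 = 2·(p_1/p_2)·(x_1−2).
Substituting into the budget: x_1* = 2 + 1/3·(m − 2·p_1 − 2·p_2)/p_1, and x_2* = 2 + 2/3·(…)/p_2.
Discretionary income = 90 − 2·6.6 − 2·4.4 = 68; x_1* = 2 + 1/3·68/6.6 = 5.4343; x_2* = 2 + 2/3·68/4.4 = 12.303.
Utility at the optimum: U(5.4343, 12.303) = 7.1437.

V = 7.1437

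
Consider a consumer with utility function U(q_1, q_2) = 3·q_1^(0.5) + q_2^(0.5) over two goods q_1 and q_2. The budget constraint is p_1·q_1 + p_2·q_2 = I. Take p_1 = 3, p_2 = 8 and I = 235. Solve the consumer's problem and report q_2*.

q_2* = 1.175

From the CES first-order condition, 3·(q_2/q_1)^(0.5) = p_1/p_2.
Solve for the ratio: q_2/q_1 = [(1/3)·p_1/p_2]^(2).
With the ratio pinned down, the budget gives q_1* = I/(p_1 + p_2·(q_2/q_1)) and q_2* = (q_2/q_1)·q_1*.
Numerically q_2/q_1 = 0.015625, so q_1* = 235/(3 + 8·0.015625) = 75.2 and q_2* = 0.015625·75.2 = 1.175.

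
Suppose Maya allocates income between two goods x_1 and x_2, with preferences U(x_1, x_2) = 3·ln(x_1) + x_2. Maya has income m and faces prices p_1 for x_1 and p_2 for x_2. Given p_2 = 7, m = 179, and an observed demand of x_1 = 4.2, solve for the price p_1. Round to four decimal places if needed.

MU_x_1 = 3/x_1, MU_x_2 = 1. Tangency: 3/x_1 = p_1/p_2.
So x_1*(p_1,p_2) = 3·p_2/p_1, independent of income; and x_2* = (m − 3·p_2)/p_2.
Set x_1* = 4.2 in the demand function and solve for p_1: p_1 = 5.

p_1 = 5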